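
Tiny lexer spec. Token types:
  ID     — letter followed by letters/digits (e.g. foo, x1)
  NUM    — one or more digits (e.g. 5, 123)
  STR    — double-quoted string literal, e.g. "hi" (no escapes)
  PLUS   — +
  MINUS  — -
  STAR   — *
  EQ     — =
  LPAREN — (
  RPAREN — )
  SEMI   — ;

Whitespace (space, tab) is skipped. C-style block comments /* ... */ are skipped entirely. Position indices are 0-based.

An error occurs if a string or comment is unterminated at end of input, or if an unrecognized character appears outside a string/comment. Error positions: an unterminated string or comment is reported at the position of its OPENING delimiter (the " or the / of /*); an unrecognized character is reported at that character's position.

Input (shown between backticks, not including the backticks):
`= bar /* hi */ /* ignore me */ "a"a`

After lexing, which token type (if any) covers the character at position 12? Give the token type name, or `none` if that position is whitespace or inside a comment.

pos=0: emit EQ '='
pos=2: emit ID 'bar' (now at pos=5)
pos=6: enter COMMENT mode (saw '/*')
exit COMMENT mode (now at pos=14)
pos=15: enter COMMENT mode (saw '/*')
exit COMMENT mode (now at pos=30)
pos=31: enter STRING mode
pos=31: emit STR "a" (now at pos=34)
pos=34: emit ID 'a' (now at pos=35)
DONE. 4 tokens: [EQ, ID, STR, ID]
Position 12: char is '*' -> none

Answer: none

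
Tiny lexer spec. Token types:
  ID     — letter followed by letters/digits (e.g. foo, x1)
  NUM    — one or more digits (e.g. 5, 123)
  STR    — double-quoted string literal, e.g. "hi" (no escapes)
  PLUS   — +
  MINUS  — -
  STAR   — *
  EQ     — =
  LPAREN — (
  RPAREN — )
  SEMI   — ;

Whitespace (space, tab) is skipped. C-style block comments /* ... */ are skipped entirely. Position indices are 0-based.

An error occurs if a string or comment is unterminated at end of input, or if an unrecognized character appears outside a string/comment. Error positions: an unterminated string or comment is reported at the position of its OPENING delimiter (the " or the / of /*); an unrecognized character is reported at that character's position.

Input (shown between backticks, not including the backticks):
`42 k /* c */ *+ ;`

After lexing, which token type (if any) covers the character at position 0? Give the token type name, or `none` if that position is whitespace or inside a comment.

Answer: NUM

Derivation:
pos=0: emit NUM '42' (now at pos=2)
pos=3: emit ID 'k' (now at pos=4)
pos=5: enter COMMENT mode (saw '/*')
exit COMMENT mode (now at pos=12)
pos=13: emit STAR '*'
pos=14: emit PLUS '+'
pos=16: emit SEMI ';'
DONE. 5 tokens: [NUM, ID, STAR, PLUS, SEMI]
Position 0: char is '4' -> NUM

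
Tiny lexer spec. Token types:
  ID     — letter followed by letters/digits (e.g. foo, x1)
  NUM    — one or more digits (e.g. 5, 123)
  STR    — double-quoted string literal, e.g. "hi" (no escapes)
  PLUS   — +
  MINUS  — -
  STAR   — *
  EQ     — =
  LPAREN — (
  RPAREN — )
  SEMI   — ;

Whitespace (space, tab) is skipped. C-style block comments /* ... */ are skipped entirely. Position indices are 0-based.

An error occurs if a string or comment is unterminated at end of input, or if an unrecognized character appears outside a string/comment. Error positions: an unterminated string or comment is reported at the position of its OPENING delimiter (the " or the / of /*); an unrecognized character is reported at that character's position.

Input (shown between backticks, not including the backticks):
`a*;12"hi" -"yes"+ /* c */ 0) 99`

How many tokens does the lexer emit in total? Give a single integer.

pos=0: emit ID 'a' (now at pos=1)
pos=1: emit STAR '*'
pos=2: emit SEMI ';'
pos=3: emit NUM '12' (now at pos=5)
pos=5: enter STRING mode
pos=5: emit STR "hi" (now at pos=9)
pos=10: emit MINUS '-'
pos=11: enter STRING mode
pos=11: emit STR "yes" (now at pos=16)
pos=16: emit PLUS '+'
pos=18: enter COMMENT mode (saw '/*')
exit COMMENT mode (now at pos=25)
pos=26: emit NUM '0' (now at pos=27)
pos=27: emit RPAREN ')'
pos=29: emit NUM '99' (now at pos=31)
DONE. 11 tokens: [ID, STAR, SEMI, NUM, STR, MINUS, STR, PLUS, NUM, RPAREN, NUM]

Answer: 11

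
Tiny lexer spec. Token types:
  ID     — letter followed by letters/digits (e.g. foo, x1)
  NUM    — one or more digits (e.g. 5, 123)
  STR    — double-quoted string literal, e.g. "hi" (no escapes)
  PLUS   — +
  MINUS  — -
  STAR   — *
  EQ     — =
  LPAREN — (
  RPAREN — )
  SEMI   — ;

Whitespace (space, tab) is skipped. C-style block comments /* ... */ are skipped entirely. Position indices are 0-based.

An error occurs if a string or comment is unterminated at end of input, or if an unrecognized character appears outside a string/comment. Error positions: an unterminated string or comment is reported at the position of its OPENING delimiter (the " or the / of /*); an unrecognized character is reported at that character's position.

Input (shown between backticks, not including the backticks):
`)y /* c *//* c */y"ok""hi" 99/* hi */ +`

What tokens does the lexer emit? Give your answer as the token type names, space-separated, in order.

Answer: RPAREN ID ID STR STR NUM PLUS

Derivation:
pos=0: emit RPAREN ')'
pos=1: emit ID 'y' (now at pos=2)
pos=3: enter COMMENT mode (saw '/*')
exit COMMENT mode (now at pos=10)
pos=10: enter COMMENT mode (saw '/*')
exit COMMENT mode (now at pos=17)
pos=17: emit ID 'y' (now at pos=18)
pos=18: enter STRING mode
pos=18: emit STR "ok" (now at pos=22)
pos=22: enter STRING mode
pos=22: emit STR "hi" (now at pos=26)
pos=27: emit NUM '99' (now at pos=29)
pos=29: enter COMMENT mode (saw '/*')
exit COMMENT mode (now at pos=37)
pos=38: emit PLUS '+'
DONE. 7 tokens: [RPAREN, ID, ID, STR, STR, NUM, PLUS]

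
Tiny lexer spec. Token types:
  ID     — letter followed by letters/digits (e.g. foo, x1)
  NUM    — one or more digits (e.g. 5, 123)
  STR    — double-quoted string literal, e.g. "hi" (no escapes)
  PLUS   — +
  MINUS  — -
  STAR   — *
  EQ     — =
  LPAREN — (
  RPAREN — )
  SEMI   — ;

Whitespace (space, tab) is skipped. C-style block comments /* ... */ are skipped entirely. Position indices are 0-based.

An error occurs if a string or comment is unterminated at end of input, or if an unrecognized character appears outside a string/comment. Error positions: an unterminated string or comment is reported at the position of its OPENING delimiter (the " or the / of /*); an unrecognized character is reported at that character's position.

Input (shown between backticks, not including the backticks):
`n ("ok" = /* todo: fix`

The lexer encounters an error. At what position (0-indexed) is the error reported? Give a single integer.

Answer: 10

Derivation:
pos=0: emit ID 'n' (now at pos=1)
pos=2: emit LPAREN '('
pos=3: enter STRING mode
pos=3: emit STR "ok" (now at pos=7)
pos=8: emit EQ '='
pos=10: enter COMMENT mode (saw '/*')
pos=10: ERROR — unterminated comment (reached EOF)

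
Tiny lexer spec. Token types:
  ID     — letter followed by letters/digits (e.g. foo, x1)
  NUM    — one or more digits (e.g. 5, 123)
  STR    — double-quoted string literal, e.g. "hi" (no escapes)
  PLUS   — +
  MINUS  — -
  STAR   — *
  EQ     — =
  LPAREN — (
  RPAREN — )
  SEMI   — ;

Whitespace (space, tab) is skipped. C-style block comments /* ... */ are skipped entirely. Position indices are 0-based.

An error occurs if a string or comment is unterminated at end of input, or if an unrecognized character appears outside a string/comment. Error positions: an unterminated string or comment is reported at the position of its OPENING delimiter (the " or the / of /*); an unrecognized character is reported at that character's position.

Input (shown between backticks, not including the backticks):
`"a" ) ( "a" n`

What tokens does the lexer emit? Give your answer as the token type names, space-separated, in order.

pos=0: enter STRING mode
pos=0: emit STR "a" (now at pos=3)
pos=4: emit RPAREN ')'
pos=6: emit LPAREN '('
pos=8: enter STRING mode
pos=8: emit STR "a" (now at pos=11)
pos=12: emit ID 'n' (now at pos=13)
DONE. 5 tokens: [STR, RPAREN, LPAREN, STR, ID]

Answer: STR RPAREN LPAREN STR ID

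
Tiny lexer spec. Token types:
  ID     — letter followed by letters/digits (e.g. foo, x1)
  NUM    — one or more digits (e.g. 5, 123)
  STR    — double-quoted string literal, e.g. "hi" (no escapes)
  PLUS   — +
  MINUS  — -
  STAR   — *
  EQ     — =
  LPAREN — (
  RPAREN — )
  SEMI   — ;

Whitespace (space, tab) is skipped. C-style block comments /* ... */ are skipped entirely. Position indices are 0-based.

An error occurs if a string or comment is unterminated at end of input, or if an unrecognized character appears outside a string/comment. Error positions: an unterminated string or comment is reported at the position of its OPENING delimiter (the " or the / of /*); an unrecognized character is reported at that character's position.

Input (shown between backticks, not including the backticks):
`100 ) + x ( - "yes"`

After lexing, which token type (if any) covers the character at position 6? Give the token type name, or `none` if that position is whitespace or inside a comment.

pos=0: emit NUM '100' (now at pos=3)
pos=4: emit RPAREN ')'
pos=6: emit PLUS '+'
pos=8: emit ID 'x' (now at pos=9)
pos=10: emit LPAREN '('
pos=12: emit MINUS '-'
pos=14: enter STRING mode
pos=14: emit STR "yes" (now at pos=19)
DONE. 7 tokens: [NUM, RPAREN, PLUS, ID, LPAREN, MINUS, STR]
Position 6: char is '+' -> PLUS

Answer: PLUS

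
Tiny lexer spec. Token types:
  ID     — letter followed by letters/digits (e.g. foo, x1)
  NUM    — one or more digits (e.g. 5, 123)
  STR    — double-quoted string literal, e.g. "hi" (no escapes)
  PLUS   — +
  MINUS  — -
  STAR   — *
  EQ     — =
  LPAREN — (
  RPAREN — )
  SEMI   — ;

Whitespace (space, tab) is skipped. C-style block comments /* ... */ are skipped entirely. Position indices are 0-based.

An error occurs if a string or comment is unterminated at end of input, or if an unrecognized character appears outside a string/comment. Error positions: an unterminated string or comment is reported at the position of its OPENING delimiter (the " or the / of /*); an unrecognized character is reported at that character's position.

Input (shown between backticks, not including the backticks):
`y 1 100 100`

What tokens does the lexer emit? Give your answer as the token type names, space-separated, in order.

Answer: ID NUM NUM NUM

Derivation:
pos=0: emit ID 'y' (now at pos=1)
pos=2: emit NUM '1' (now at pos=3)
pos=4: emit NUM '100' (now at pos=7)
pos=8: emit NUM '100' (now at pos=11)
DONE. 4 tokens: [ID, NUM, NUM, NUM]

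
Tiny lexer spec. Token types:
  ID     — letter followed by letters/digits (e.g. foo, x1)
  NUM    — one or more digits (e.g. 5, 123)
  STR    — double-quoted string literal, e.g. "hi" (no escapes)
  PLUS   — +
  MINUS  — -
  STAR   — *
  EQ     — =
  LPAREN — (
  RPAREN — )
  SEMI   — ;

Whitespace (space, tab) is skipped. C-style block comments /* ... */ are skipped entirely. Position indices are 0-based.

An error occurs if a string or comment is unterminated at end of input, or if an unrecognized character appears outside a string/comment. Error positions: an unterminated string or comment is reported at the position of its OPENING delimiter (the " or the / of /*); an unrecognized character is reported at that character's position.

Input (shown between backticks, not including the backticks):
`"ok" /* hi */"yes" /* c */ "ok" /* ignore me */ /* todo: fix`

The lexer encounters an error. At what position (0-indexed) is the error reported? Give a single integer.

pos=0: enter STRING mode
pos=0: emit STR "ok" (now at pos=4)
pos=5: enter COMMENT mode (saw '/*')
exit COMMENT mode (now at pos=13)
pos=13: enter STRING mode
pos=13: emit STR "yes" (now at pos=18)
pos=19: enter COMMENT mode (saw '/*')
exit COMMENT mode (now at pos=26)
pos=27: enter STRING mode
pos=27: emit STR "ok" (now at pos=31)
pos=32: enter COMMENT mode (saw '/*')
exit COMMENT mode (now at pos=47)
pos=48: enter COMMENT mode (saw '/*')
pos=48: ERROR — unterminated comment (reached EOF)

Answer: 48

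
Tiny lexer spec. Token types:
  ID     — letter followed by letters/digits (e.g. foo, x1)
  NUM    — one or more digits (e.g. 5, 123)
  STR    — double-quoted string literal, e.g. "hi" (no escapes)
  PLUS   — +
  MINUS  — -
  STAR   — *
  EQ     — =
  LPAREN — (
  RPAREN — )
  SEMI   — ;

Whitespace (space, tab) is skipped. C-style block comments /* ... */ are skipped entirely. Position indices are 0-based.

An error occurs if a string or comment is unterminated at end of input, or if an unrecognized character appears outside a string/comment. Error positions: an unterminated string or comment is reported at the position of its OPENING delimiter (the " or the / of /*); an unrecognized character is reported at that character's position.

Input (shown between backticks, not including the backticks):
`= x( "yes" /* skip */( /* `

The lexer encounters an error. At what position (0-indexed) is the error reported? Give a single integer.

Answer: 23

Derivation:
pos=0: emit EQ '='
pos=2: emit ID 'x' (now at pos=3)
pos=3: emit LPAREN '('
pos=5: enter STRING mode
pos=5: emit STR "yes" (now at pos=10)
pos=11: enter COMMENT mode (saw '/*')
exit COMMENT mode (now at pos=21)
pos=21: emit LPAREN '('
pos=23: enter COMMENT mode (saw '/*')
pos=23: ERROR — unterminated comment (reached EOF)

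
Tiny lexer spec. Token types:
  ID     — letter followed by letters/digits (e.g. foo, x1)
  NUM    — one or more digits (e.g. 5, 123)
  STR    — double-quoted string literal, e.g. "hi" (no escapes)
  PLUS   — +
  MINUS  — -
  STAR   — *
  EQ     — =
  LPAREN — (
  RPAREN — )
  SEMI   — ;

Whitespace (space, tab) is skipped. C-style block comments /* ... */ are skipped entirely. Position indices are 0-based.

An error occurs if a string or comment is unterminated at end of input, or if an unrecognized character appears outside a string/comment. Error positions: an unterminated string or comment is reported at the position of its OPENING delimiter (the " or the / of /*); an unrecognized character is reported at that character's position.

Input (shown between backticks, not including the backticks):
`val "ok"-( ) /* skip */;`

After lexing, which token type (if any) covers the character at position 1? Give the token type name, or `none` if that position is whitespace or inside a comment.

pos=0: emit ID 'val' (now at pos=3)
pos=4: enter STRING mode
pos=4: emit STR "ok" (now at pos=8)
pos=8: emit MINUS '-'
pos=9: emit LPAREN '('
pos=11: emit RPAREN ')'
pos=13: enter COMMENT mode (saw '/*')
exit COMMENT mode (now at pos=23)
pos=23: emit SEMI ';'
DONE. 6 tokens: [ID, STR, MINUS, LPAREN, RPAREN, SEMI]
Position 1: char is 'a' -> ID

Answer: ID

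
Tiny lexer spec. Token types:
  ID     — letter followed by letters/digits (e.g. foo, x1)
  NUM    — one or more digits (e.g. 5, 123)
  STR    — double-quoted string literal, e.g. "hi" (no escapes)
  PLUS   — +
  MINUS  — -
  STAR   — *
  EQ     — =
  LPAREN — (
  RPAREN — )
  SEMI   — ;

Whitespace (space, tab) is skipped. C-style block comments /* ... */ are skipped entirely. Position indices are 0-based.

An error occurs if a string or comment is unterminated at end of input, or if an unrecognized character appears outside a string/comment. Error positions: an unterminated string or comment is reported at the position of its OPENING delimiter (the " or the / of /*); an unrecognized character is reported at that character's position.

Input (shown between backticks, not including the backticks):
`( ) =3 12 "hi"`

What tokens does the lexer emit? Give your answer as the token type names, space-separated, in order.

Answer: LPAREN RPAREN EQ NUM NUM STR

Derivation:
pos=0: emit LPAREN '('
pos=2: emit RPAREN ')'
pos=4: emit EQ '='
pos=5: emit NUM '3' (now at pos=6)
pos=7: emit NUM '12' (now at pos=9)
pos=10: enter STRING mode
pos=10: emit STR "hi" (now at pos=14)
DONE. 6 tokens: [LPAREN, RPAREN, EQ, NUM, NUM, STR]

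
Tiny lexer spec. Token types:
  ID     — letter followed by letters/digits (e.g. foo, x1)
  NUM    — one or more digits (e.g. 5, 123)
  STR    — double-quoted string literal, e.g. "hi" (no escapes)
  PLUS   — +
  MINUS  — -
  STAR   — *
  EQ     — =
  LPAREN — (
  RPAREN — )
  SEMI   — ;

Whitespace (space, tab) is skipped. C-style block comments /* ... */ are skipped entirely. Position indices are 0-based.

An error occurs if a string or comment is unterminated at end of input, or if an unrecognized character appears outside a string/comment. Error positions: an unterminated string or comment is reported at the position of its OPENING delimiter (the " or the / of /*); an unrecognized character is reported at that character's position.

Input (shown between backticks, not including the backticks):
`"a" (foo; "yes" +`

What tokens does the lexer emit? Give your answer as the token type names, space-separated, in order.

Answer: STR LPAREN ID SEMI STR PLUS

Derivation:
pos=0: enter STRING mode
pos=0: emit STR "a" (now at pos=3)
pos=4: emit LPAREN '('
pos=5: emit ID 'foo' (now at pos=8)
pos=8: emit SEMI ';'
pos=10: enter STRING mode
pos=10: emit STR "yes" (now at pos=15)
pos=16: emit PLUS '+'
DONE. 6 tokens: [STR, LPAREN, ID, SEMI, STR, PLUS]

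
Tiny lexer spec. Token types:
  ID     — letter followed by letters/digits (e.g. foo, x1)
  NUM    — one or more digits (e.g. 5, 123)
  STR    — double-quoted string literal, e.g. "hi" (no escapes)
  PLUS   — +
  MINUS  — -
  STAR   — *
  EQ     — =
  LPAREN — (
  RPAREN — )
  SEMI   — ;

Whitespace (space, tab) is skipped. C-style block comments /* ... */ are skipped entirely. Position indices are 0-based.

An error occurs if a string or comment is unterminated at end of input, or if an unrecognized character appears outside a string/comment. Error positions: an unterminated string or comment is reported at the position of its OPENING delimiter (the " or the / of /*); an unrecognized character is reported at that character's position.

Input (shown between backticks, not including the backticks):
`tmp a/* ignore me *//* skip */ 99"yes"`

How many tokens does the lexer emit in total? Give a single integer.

Answer: 4

Derivation:
pos=0: emit ID 'tmp' (now at pos=3)
pos=4: emit ID 'a' (now at pos=5)
pos=5: enter COMMENT mode (saw '/*')
exit COMMENT mode (now at pos=20)
pos=20: enter COMMENT mode (saw '/*')
exit COMMENT mode (now at pos=30)
pos=31: emit NUM '99' (now at pos=33)
pos=33: enter STRING mode
pos=33: emit STR "yes" (now at pos=38)
DONE. 4 tokens: [ID, ID, NUM, STR]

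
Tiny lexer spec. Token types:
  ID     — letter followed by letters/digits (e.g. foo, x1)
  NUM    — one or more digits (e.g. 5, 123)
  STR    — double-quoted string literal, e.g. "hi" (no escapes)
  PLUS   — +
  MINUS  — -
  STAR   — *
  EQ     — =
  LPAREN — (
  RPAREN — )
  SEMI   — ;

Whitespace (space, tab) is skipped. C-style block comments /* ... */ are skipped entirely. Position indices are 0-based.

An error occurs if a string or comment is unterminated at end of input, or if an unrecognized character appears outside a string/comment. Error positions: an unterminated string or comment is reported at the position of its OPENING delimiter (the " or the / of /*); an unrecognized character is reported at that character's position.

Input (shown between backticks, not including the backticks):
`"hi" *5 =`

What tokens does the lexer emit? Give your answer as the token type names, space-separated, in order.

Answer: STR STAR NUM EQ

Derivation:
pos=0: enter STRING mode
pos=0: emit STR "hi" (now at pos=4)
pos=5: emit STAR '*'
pos=6: emit NUM '5' (now at pos=7)
pos=8: emit EQ '='
DONE. 4 tokens: [STR, STAR, NUM, EQ]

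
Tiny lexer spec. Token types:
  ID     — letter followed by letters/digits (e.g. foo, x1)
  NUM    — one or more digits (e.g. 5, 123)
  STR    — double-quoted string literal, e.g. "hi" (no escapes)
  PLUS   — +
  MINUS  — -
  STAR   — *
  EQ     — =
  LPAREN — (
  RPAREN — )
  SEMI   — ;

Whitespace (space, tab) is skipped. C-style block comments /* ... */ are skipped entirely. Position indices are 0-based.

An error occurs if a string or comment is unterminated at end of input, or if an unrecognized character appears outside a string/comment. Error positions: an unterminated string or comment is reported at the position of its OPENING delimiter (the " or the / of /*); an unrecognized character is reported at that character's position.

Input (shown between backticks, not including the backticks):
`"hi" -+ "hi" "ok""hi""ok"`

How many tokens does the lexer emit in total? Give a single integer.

pos=0: enter STRING mode
pos=0: emit STR "hi" (now at pos=4)
pos=5: emit MINUS '-'
pos=6: emit PLUS '+'
pos=8: enter STRING mode
pos=8: emit STR "hi" (now at pos=12)
pos=13: enter STRING mode
pos=13: emit STR "ok" (now at pos=17)
pos=17: enter STRING mode
pos=17: emit STR "hi" (now at pos=21)
pos=21: enter STRING mode
pos=21: emit STR "ok" (now at pos=25)
DONE. 7 tokens: [STR, MINUS, PLUS, STR, STR, STR, STR]

Answer: 7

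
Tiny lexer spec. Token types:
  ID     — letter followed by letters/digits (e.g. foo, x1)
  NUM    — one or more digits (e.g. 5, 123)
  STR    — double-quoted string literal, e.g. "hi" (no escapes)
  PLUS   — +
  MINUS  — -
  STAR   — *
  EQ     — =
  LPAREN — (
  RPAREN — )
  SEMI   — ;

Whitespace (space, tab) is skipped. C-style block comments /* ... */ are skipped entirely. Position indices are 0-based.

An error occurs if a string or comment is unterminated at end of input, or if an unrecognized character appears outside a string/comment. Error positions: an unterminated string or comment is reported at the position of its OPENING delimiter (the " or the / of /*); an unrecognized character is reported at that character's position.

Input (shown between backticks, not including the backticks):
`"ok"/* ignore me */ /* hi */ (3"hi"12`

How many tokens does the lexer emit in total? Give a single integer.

Answer: 5

Derivation:
pos=0: enter STRING mode
pos=0: emit STR "ok" (now at pos=4)
pos=4: enter COMMENT mode (saw '/*')
exit COMMENT mode (now at pos=19)
pos=20: enter COMMENT mode (saw '/*')
exit COMMENT mode (now at pos=28)
pos=29: emit LPAREN '('
pos=30: emit NUM '3' (now at pos=31)
pos=31: enter STRING mode
pos=31: emit STR "hi" (now at pos=35)
pos=35: emit NUM '12' (now at pos=37)
DONE. 5 tokens: [STR, LPAREN, NUM, STR, NUM]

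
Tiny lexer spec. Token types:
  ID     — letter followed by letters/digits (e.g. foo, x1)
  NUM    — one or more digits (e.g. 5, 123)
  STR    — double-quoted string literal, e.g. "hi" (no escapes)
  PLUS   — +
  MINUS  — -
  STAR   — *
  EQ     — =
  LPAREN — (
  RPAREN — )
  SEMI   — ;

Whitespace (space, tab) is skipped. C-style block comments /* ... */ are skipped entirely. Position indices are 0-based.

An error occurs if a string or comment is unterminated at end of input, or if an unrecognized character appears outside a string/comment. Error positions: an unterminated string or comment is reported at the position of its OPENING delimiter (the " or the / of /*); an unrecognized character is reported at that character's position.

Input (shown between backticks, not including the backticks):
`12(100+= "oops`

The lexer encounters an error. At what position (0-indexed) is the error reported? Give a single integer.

pos=0: emit NUM '12' (now at pos=2)
pos=2: emit LPAREN '('
pos=3: emit NUM '100' (now at pos=6)
pos=6: emit PLUS '+'
pos=7: emit EQ '='
pos=9: enter STRING mode
pos=9: ERROR — unterminated string

Answer: 9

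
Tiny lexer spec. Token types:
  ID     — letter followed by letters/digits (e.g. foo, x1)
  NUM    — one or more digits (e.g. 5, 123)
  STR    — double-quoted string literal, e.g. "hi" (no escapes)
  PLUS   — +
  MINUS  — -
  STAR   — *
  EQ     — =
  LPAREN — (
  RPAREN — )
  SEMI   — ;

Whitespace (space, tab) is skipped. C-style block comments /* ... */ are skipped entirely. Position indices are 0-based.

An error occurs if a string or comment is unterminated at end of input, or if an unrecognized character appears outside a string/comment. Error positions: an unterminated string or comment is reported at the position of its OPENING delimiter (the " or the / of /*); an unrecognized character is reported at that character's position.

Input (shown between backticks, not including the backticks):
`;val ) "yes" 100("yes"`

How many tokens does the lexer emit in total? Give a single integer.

Answer: 7

Derivation:
pos=0: emit SEMI ';'
pos=1: emit ID 'val' (now at pos=4)
pos=5: emit RPAREN ')'
pos=7: enter STRING mode
pos=7: emit STR "yes" (now at pos=12)
pos=13: emit NUM '100' (now at pos=16)
pos=16: emit LPAREN '('
pos=17: enter STRING mode
pos=17: emit STR "yes" (now at pos=22)
DONE. 7 tokens: [SEMI, ID, RPAREN, STR, NUM, LPAREN, STR]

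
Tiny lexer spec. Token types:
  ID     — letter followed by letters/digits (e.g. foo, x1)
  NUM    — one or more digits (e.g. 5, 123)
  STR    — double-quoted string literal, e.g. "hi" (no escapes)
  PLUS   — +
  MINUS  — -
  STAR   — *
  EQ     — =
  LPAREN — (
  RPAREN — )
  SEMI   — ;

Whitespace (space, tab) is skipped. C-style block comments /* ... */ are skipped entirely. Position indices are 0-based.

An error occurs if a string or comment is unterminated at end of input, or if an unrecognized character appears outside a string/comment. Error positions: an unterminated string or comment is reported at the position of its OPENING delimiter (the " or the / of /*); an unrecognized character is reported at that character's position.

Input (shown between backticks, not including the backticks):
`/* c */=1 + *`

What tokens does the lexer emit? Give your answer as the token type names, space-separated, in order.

pos=0: enter COMMENT mode (saw '/*')
exit COMMENT mode (now at pos=7)
pos=7: emit EQ '='
pos=8: emit NUM '1' (now at pos=9)
pos=10: emit PLUS '+'
pos=12: emit STAR '*'
DONE. 4 tokens: [EQ, NUM, PLUS, STAR]

Answer: EQ NUM PLUS STAR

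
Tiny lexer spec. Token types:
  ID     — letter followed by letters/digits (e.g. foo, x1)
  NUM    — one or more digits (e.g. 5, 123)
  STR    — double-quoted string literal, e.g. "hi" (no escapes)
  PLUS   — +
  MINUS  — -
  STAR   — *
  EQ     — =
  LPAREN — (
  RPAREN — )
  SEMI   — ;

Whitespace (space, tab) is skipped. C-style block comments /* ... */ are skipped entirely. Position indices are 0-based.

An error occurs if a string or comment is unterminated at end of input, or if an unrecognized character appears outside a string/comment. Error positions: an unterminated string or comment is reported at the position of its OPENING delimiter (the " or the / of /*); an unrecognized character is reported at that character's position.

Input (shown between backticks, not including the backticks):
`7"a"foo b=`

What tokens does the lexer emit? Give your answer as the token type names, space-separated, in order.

pos=0: emit NUM '7' (now at pos=1)
pos=1: enter STRING mode
pos=1: emit STR "a" (now at pos=4)
pos=4: emit ID 'foo' (now at pos=7)
pos=8: emit ID 'b' (now at pos=9)
pos=9: emit EQ '='
DONE. 5 tokens: [NUM, STR, ID, ID, EQ]

Answer: NUM STR ID ID EQ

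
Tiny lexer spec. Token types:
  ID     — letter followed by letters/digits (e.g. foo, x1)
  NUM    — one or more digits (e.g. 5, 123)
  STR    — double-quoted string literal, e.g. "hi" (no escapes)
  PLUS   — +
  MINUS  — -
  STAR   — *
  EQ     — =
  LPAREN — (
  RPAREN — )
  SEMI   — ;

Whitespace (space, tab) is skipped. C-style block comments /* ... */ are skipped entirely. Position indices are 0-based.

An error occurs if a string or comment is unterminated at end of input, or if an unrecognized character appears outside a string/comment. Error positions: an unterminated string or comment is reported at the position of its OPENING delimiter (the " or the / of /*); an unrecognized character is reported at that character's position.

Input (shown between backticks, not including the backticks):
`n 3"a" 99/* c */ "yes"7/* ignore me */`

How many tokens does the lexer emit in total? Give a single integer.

Answer: 6

Derivation:
pos=0: emit ID 'n' (now at pos=1)
pos=2: emit NUM '3' (now at pos=3)
pos=3: enter STRING mode
pos=3: emit STR "a" (now at pos=6)
pos=7: emit NUM '99' (now at pos=9)
pos=9: enter COMMENT mode (saw '/*')
exit COMMENT mode (now at pos=16)
pos=17: enter STRING mode
pos=17: emit STR "yes" (now at pos=22)
pos=22: emit NUM '7' (now at pos=23)
pos=23: enter COMMENT mode (saw '/*')
exit COMMENT mode (now at pos=38)
DONE. 6 tokens: [ID, NUM, STR, NUM, STR, NUM]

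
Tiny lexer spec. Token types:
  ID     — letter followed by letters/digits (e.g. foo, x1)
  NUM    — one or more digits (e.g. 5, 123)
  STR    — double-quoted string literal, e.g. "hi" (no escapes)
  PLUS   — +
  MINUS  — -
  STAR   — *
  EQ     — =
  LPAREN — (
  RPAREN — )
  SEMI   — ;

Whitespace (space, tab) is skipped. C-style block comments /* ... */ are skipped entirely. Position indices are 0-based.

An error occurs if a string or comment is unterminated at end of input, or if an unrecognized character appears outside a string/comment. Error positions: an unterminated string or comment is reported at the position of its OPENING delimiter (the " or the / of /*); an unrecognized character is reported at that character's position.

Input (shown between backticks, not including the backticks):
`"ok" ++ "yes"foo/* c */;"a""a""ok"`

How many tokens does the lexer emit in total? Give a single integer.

Answer: 9

Derivation:
pos=0: enter STRING mode
pos=0: emit STR "ok" (now at pos=4)
pos=5: emit PLUS '+'
pos=6: emit PLUS '+'
pos=8: enter STRING mode
pos=8: emit STR "yes" (now at pos=13)
pos=13: emit ID 'foo' (now at pos=16)
pos=16: enter COMMENT mode (saw '/*')
exit COMMENT mode (now at pos=23)
pos=23: emit SEMI ';'
pos=24: enter STRING mode
pos=24: emit STR "a" (now at pos=27)
pos=27: enter STRING mode
pos=27: emit STR "a" (now at pos=30)
pos=30: enter STRING mode
pos=30: emit STR "ok" (now at pos=34)
DONE. 9 tokens: [STR, PLUS, PLUS, STR, ID, SEMI, STR, STR, STR]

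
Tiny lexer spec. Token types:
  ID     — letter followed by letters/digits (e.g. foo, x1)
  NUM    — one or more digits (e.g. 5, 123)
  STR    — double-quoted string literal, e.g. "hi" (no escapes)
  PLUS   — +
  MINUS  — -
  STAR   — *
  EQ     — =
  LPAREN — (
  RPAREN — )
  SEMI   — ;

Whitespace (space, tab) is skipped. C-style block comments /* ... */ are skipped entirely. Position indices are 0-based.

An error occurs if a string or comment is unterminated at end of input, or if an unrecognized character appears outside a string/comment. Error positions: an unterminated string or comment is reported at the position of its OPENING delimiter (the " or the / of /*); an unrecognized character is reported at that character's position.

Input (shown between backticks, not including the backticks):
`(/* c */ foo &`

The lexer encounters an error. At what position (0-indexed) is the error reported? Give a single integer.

pos=0: emit LPAREN '('
pos=1: enter COMMENT mode (saw '/*')
exit COMMENT mode (now at pos=8)
pos=9: emit ID 'foo' (now at pos=12)
pos=13: ERROR — unrecognized char '&'

Answer: 13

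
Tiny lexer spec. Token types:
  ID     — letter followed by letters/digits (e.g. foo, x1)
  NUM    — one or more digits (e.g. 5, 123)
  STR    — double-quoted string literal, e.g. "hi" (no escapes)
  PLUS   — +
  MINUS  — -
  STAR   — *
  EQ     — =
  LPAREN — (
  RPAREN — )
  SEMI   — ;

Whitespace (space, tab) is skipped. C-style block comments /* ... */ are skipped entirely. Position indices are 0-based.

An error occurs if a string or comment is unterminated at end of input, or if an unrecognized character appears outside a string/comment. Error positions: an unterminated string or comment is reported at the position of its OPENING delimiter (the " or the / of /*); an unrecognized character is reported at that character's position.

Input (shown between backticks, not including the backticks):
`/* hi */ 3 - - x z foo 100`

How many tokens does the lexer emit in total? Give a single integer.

Answer: 7

Derivation:
pos=0: enter COMMENT mode (saw '/*')
exit COMMENT mode (now at pos=8)
pos=9: emit NUM '3' (now at pos=10)
pos=11: emit MINUS '-'
pos=13: emit MINUS '-'
pos=15: emit ID 'x' (now at pos=16)
pos=17: emit ID 'z' (now at pos=18)
pos=19: emit ID 'foo' (now at pos=22)
pos=23: emit NUM '100' (now at pos=26)
DONE. 7 tokens: [NUM, MINUS, MINUS, ID, ID, ID, NUM]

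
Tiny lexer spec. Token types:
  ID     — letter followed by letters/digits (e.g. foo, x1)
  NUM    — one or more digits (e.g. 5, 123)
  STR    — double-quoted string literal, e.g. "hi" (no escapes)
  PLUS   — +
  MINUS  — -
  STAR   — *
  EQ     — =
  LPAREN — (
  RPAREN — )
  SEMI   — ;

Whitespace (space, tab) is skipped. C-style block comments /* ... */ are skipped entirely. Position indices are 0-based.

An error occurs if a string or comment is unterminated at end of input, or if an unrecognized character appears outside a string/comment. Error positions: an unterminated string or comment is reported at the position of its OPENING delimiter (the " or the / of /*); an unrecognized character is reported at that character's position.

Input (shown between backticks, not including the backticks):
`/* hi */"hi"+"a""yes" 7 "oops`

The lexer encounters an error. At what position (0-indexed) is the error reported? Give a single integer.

Answer: 24

Derivation:
pos=0: enter COMMENT mode (saw '/*')
exit COMMENT mode (now at pos=8)
pos=8: enter STRING mode
pos=8: emit STR "hi" (now at pos=12)
pos=12: emit PLUS '+'
pos=13: enter STRING mode
pos=13: emit STR "a" (now at pos=16)
pos=16: enter STRING mode
pos=16: emit STR "yes" (now at pos=21)
pos=22: emit NUM '7' (now at pos=23)
pos=24: enter STRING mode
pos=24: ERROR — unterminated string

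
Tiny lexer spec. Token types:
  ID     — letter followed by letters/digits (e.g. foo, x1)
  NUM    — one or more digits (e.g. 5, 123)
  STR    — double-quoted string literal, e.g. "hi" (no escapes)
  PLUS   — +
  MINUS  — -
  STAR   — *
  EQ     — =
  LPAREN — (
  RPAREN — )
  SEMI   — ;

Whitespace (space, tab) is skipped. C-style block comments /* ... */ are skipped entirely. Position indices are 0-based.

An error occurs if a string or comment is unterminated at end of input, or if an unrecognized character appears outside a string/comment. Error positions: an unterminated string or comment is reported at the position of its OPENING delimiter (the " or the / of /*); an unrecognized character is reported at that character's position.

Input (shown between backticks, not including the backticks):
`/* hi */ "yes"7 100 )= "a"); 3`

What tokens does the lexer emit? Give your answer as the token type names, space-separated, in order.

pos=0: enter COMMENT mode (saw '/*')
exit COMMENT mode (now at pos=8)
pos=9: enter STRING mode
pos=9: emit STR "yes" (now at pos=14)
pos=14: emit NUM '7' (now at pos=15)
pos=16: emit NUM '100' (now at pos=19)
pos=20: emit RPAREN ')'
pos=21: emit EQ '='
pos=23: enter STRING mode
pos=23: emit STR "a" (now at pos=26)
pos=26: emit RPAREN ')'
pos=27: emit SEMI ';'
pos=29: emit NUM '3' (now at pos=30)
DONE. 9 tokens: [STR, NUM, NUM, RPAREN, EQ, STR, RPAREN, SEMI, NUM]

Answer: STR NUM NUM RPAREN EQ STR RPAREN SEMI NUM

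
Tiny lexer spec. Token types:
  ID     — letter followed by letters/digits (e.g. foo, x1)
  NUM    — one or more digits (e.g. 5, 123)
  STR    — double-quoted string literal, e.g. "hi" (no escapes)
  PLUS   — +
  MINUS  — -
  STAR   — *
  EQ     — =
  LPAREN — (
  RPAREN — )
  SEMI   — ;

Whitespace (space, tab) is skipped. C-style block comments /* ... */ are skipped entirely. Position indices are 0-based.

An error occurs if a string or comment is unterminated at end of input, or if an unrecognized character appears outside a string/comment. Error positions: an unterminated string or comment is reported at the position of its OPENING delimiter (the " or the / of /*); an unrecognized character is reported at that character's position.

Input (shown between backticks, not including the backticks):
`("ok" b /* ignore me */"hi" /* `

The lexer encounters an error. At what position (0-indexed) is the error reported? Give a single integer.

pos=0: emit LPAREN '('
pos=1: enter STRING mode
pos=1: emit STR "ok" (now at pos=5)
pos=6: emit ID 'b' (now at pos=7)
pos=8: enter COMMENT mode (saw '/*')
exit COMMENT mode (now at pos=23)
pos=23: enter STRING mode
pos=23: emit STR "hi" (now at pos=27)
pos=28: enter COMMENT mode (saw '/*')
pos=28: ERROR — unterminated comment (reached EOF)

Answer: 28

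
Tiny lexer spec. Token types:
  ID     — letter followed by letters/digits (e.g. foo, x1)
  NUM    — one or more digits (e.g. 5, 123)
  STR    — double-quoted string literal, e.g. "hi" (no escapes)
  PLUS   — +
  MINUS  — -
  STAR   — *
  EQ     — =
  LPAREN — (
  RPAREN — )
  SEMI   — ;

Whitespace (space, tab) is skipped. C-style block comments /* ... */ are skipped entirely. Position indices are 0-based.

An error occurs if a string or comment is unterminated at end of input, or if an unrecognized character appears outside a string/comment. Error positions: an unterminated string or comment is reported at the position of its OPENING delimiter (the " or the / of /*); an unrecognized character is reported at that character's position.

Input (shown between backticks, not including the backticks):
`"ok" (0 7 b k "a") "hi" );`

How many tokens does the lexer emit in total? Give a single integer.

Answer: 11

Derivation:
pos=0: enter STRING mode
pos=0: emit STR "ok" (now at pos=4)
pos=5: emit LPAREN '('
pos=6: emit NUM '0' (now at pos=7)
pos=8: emit NUM '7' (now at pos=9)
pos=10: emit ID 'b' (now at pos=11)
pos=12: emit ID 'k' (now at pos=13)
pos=14: enter STRING mode
pos=14: emit STR "a" (now at pos=17)
pos=17: emit RPAREN ')'
pos=19: enter STRING mode
pos=19: emit STR "hi" (now at pos=23)
pos=24: emit RPAREN ')'
pos=25: emit SEMI ';'
DONE. 11 tokens: [STR, LPAREN, NUM, NUM, ID, ID, STR, RPAREN, STR, RPAREN, SEMI]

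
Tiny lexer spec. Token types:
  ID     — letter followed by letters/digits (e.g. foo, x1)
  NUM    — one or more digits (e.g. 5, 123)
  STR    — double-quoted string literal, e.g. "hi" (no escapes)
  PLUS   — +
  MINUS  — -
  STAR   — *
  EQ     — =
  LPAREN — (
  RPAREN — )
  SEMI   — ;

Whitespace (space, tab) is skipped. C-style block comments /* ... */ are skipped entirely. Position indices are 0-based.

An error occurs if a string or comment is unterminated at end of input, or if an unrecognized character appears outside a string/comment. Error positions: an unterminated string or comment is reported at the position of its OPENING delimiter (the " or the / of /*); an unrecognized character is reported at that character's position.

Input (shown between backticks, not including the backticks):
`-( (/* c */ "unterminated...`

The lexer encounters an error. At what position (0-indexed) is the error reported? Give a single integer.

Answer: 12

Derivation:
pos=0: emit MINUS '-'
pos=1: emit LPAREN '('
pos=3: emit LPAREN '('
pos=4: enter COMMENT mode (saw '/*')
exit COMMENT mode (now at pos=11)
pos=12: enter STRING mode
pos=12: ERROR — unterminated string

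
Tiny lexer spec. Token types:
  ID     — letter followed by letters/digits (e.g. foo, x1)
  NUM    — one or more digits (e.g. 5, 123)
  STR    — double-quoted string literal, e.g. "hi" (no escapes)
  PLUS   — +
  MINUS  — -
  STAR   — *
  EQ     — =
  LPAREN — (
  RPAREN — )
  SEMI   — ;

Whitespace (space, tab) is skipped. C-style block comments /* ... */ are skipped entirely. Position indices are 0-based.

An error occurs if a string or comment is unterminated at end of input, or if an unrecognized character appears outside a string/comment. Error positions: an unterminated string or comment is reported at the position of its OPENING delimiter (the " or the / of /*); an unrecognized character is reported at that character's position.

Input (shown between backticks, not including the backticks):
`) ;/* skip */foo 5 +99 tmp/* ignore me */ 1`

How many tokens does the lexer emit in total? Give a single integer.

pos=0: emit RPAREN ')'
pos=2: emit SEMI ';'
pos=3: enter COMMENT mode (saw '/*')
exit COMMENT mode (now at pos=13)
pos=13: emit ID 'foo' (now at pos=16)
pos=17: emit NUM '5' (now at pos=18)
pos=19: emit PLUS '+'
pos=20: emit NUM '99' (now at pos=22)
pos=23: emit ID 'tmp' (now at pos=26)
pos=26: enter COMMENT mode (saw '/*')
exit COMMENT mode (now at pos=41)
pos=42: emit NUM '1' (now at pos=43)
DONE. 8 tokens: [RPAREN, SEMI, ID, NUM, PLUS, NUM, ID, NUM]

Answer: 8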